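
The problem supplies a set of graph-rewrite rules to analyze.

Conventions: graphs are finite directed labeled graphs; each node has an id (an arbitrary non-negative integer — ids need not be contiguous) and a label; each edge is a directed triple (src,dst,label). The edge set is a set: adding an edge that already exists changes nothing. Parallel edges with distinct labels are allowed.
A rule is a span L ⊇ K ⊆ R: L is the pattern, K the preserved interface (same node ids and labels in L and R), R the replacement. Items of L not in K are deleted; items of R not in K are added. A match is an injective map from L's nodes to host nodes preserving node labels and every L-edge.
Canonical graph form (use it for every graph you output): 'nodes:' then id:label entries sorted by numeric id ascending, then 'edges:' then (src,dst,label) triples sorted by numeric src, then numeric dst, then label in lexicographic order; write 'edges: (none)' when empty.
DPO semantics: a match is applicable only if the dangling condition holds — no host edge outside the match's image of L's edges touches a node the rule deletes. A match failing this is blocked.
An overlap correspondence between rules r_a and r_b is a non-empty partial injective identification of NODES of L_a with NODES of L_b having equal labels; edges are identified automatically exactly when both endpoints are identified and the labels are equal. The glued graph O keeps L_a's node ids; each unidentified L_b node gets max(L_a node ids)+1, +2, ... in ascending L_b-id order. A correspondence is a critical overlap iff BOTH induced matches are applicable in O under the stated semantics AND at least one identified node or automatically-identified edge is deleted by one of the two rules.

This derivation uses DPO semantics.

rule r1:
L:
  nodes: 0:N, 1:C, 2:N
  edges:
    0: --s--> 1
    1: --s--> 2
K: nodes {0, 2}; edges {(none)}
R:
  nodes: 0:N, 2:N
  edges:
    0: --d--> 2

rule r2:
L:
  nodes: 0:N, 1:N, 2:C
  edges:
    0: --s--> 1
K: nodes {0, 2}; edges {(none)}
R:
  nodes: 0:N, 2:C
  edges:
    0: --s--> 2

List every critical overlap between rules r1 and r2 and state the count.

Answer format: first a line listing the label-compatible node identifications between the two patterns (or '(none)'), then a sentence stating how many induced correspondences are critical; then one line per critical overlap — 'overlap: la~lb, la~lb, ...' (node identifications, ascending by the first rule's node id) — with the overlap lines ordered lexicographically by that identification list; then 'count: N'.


label-compatible node identifications between L(r1) and L(r2): 0~0, 0~1, 1~2, 2~0, 2~1
3 of the induced correspondences are critical overlaps of r1 and r2.
overlap: 0~0, 1~2
overlap: 1~2
overlap: 1~2, 2~0
count: 3


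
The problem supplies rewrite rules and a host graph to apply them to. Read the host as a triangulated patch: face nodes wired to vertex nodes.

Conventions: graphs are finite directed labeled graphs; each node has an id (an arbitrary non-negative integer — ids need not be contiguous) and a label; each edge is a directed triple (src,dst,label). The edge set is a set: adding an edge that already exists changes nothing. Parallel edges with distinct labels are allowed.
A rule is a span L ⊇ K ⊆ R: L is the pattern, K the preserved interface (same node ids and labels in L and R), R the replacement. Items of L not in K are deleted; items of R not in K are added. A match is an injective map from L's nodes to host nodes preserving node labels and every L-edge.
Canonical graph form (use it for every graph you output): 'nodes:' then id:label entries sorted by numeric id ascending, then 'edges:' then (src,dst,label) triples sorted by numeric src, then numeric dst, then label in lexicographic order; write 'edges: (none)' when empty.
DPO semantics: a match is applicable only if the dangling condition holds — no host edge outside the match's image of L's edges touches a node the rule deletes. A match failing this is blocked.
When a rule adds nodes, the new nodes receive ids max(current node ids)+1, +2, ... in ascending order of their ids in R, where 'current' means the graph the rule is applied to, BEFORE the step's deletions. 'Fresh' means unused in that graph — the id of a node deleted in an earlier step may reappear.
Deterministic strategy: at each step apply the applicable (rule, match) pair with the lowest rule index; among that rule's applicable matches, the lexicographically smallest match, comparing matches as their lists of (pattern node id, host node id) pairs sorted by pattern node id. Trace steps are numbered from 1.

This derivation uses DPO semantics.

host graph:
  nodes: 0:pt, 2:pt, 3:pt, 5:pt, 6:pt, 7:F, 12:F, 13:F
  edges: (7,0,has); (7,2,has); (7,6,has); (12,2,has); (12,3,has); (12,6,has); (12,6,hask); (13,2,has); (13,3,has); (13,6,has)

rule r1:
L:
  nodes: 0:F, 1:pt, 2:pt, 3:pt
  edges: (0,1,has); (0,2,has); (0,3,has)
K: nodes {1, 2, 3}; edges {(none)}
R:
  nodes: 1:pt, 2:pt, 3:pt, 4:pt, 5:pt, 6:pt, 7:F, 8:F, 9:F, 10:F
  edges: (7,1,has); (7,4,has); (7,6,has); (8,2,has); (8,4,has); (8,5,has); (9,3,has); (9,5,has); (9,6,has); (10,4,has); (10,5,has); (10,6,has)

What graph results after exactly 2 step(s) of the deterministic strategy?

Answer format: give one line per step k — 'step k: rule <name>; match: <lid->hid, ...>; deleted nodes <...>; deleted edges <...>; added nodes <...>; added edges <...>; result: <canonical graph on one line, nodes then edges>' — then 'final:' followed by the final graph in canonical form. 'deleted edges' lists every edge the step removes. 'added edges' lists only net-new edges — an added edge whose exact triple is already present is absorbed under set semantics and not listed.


step 1: rule r1; match: 0->7, 1->0, 2->2, 3->6; deleted nodes 7; deleted edges (7,0,has); (7,2,has); (7,6,has); added nodes 14, 15, 16, 17, 18, 19, 20; added edges (17,0,has); (17,14,has); (17,16,has); (18,2,has); (18,14,has); (18,15,has); (19,6,has); (19,15,has); (19,16,has); (20,14,has); (20,15,has); (20,16,has); result: nodes: 0:pt, 2:pt, 3:pt, 5:pt, 6:pt, 12:F, 13:F, 14:pt, 15:pt, 16:pt, 17:F, 18:F, 19:F, 20:F edges: (12,2,has); (12,3,has); (12,6,has); (12,6,hask); (13,2,has); (13,3,has); (13,6,has); (17,0,has); (17,14,has); (17,16,has); (18,2,has); (18,14,has); (18,15,has); (19,6,has); (19,15,has); (19,16,has); (20,14,has); (20,15,has); (20,16,has)
step 2: rule r1; match: 0->13, 1->2, 2->3, 3->6; deleted nodes 13; deleted edges (13,2,has); (13,3,has); (13,6,has); added nodes 21, 22, 23, 24, 25, 26, 27; added edges (24,2,has); (24,21,has); (24,23,has); (25,3,has); (25,21,has); (25,22,has); (26,6,has); (26,22,has); (26,23,has); (27,21,has); (27,22,has); (27,23,has); result: nodes: 0:pt, 2:pt, 3:pt, 5:pt, 6:pt, 12:F, 14:pt, 15:pt, 16:pt, 17:F, 18:F, 19:F, 20:F, 21:pt, 22:pt, 23:pt, 24:F, 25:F, 26:F, 27:F edges: (12,2,has); (12,3,has); (12,6,has); (12,6,hask); (17,0,has); (17,14,has); (17,16,has); (18,2,has); (18,14,has); (18,15,has); (19,6,has); (19,15,has); (19,16,has); (20,14,has); (20,15,has); (20,16,has); (24,2,has); (24,21,has); (24,23,has); (25,3,has); (25,21,has); (25,22,has); (26,6,has); (26,22,has); (26,23,has); (27,21,has); (27,22,has); (27,23,has)
final:
nodes: 0:pt, 2:pt, 3:pt, 5:pt, 6:pt, 12:F, 14:pt, 15:pt, 16:pt, 17:F, 18:F, 19:F, 20:F, 21:pt, 22:pt, 23:pt, 24:F, 25:F, 26:F, 27:F
edges: (12,2,has); (12,3,has); (12,6,has); (12,6,hask); (17,0,has); (17,14,has); (17,16,has); (18,2,has); (18,14,has); (18,15,has); (19,6,has); (19,15,has); (19,16,has); (20,14,has); (20,15,has); (20,16,has); (24,2,has); (24,21,has); (24,23,has); (25,3,has); (25,21,has); (25,22,has); (26,6,has); (26,22,has); (26,23,has); (27,21,has); (27,22,has); (27,23,has)


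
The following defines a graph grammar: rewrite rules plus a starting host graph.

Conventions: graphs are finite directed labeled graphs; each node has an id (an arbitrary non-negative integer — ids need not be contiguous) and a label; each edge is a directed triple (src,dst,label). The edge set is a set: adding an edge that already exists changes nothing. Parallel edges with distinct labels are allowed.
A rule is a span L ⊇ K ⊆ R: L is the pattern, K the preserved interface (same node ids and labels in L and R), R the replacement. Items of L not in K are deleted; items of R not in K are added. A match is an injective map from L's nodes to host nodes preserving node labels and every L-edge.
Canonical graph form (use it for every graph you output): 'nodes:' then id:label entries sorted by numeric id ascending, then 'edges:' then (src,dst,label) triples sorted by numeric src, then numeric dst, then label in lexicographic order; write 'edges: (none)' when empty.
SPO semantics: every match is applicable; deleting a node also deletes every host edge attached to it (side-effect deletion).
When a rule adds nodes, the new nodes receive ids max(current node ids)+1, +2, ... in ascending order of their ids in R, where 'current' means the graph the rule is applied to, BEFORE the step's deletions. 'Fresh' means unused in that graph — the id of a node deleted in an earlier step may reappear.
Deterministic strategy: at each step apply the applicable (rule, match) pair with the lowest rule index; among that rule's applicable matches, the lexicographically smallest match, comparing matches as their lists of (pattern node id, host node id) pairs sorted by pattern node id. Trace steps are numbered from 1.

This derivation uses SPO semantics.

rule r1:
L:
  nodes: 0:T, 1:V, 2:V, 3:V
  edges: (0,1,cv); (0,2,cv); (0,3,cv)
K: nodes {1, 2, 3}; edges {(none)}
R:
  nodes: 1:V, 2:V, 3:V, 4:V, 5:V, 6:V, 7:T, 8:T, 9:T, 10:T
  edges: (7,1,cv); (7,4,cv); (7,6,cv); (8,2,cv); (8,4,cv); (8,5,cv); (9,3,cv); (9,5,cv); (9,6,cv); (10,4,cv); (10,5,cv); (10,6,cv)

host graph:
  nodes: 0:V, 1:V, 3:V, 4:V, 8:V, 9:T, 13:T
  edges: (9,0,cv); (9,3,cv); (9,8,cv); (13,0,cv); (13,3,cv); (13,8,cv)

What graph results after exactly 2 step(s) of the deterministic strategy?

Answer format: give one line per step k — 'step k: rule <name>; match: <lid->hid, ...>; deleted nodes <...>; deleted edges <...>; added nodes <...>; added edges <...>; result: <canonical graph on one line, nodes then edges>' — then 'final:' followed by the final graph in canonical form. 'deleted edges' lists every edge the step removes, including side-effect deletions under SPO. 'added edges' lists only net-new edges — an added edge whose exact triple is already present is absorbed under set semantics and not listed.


step 1: rule r1; match: 0->9, 1->0, 2->3, 3->8; deleted nodes 9; deleted edges (9,0,cv); (9,3,cv); (9,8,cv); added nodes 14, 15, 16, 17, 18, 19, 20; added edges (17,0,cv); (17,14,cv); (17,16,cv); (18,3,cv); (18,14,cv); (18,15,cv); (19,8,cv); (19,15,cv); (19,16,cv); (20,14,cv); (20,15,cv); (20,16,cv); result: nodes: 0:V, 1:V, 3:V, 4:V, 8:V, 13:T, 14:V, 15:V, 16:V, 17:T, 18:T, 19:T, 20:T edges: (13,0,cv); (13,3,cv); (13,8,cv); (17,0,cv); (17,14,cv); (17,16,cv); (18,3,cv); (18,14,cv); (18,15,cv); (19,8,cv); (19,15,cv); (19,16,cv); (20,14,cv); (20,15,cv); (20,16,cv)
step 2: rule r1; match: 0->13, 1->0, 2->3, 3->8; deleted nodes 13; deleted edges (13,0,cv); (13,3,cv); (13,8,cv); added nodes 21, 22, 23, 24, 25, 26, 27; added edges (24,0,cv); (24,21,cv); (24,23,cv); (25,3,cv); (25,21,cv); (25,22,cv); (26,8,cv); (26,22,cv); (26,23,cv); (27,21,cv); (27,22,cv); (27,23,cv); result: nodes: 0:V, 1:V, 3:V, 4:V, 8:V, 14:V, 15:V, 16:V, 17:T, 18:T, 19:T, 20:T, 21:V, 22:V, 23:V, 24:T, 25:T, 26:T, 27:T edges: (17,0,cv); (17,14,cv); (17,16,cv); (18,3,cv); (18,14,cv); (18,15,cv); (19,8,cv); (19,15,cv); (19,16,cv); (20,14,cv); (20,15,cv); (20,16,cv); (24,0,cv); (24,21,cv); (24,23,cv); (25,3,cv); (25,21,cv); (25,22,cv); (26,8,cv); (26,22,cv); (26,23,cv); (27,21,cv); (27,22,cv); (27,23,cv)
final:
nodes: 0:V, 1:V, 3:V, 4:V, 8:V, 14:V, 15:V, 16:V, 17:T, 18:T, 19:T, 20:T, 21:V, 22:V, 23:V, 24:T, 25:T, 26:T, 27:T
edges: (17,0,cv); (17,14,cv); (17,16,cv); (18,3,cv); (18,14,cv); (18,15,cv); (19,8,cv); (19,15,cv); (19,16,cv); (20,14,cv); (20,15,cv); (20,16,cv); (24,0,cv); (24,21,cv); (24,23,cv); (25,3,cv); (25,21,cv); (25,22,cv); (26,8,cv); (26,22,cv); (26,23,cv); (27,21,cv); (27,22,cv); (27,23,cv)


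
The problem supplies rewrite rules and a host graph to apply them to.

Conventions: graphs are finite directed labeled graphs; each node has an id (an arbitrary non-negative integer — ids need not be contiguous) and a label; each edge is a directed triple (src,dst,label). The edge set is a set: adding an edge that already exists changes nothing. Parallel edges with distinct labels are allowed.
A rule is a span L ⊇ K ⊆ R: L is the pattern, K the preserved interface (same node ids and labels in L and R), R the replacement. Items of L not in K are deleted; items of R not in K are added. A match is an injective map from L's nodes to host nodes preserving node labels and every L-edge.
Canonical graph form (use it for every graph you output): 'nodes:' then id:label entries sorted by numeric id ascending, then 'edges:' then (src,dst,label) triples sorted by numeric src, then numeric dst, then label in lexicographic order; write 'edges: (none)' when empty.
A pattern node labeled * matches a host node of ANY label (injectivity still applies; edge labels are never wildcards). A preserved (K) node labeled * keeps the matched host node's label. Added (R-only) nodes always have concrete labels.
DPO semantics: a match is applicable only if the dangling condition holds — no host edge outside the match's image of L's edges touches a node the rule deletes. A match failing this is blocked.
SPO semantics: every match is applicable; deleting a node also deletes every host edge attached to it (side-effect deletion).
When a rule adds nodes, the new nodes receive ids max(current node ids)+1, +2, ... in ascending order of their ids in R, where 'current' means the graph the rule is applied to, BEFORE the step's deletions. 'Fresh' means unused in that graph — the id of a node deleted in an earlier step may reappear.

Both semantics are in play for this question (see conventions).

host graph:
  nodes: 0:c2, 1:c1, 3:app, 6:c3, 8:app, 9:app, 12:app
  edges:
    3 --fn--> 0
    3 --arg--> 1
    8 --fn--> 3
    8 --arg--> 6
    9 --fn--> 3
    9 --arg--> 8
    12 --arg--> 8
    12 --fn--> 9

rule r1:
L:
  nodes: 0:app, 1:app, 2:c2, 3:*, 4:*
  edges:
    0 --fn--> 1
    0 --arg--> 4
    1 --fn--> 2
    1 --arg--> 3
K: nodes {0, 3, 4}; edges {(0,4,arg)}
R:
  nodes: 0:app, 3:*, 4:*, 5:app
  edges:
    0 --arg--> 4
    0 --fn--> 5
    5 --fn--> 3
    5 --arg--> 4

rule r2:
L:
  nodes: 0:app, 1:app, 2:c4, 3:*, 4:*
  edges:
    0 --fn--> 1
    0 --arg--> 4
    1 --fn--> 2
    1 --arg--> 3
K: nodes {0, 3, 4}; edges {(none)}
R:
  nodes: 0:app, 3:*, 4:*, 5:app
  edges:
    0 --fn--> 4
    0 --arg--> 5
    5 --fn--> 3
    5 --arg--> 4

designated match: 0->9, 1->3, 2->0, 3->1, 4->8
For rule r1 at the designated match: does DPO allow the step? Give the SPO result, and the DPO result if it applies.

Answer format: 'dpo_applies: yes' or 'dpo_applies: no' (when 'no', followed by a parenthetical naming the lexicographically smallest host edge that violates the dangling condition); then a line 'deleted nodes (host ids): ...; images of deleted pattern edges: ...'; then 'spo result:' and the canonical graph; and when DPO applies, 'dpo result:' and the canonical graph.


dpo_applies: no
(the rule deletes node 3, which keeps host edge (8,3,fn) outside the match image — the dangling condition fails, DPO blocks; SPO proceeds and side-deletes such edges)
deleted nodes (host ids): 0, 3; images of deleted pattern edges: (3,0,fn); (3,1,arg); (9,3,fn)
spo result:
nodes: 1:c1, 6:c3, 8:app, 9:app, 12:app, 13:app
edges: (8,6,arg); (9,8,arg); (9,13,fn); (12,8,arg); (12,9,fn); (13,1,fn); (13,8,arg)


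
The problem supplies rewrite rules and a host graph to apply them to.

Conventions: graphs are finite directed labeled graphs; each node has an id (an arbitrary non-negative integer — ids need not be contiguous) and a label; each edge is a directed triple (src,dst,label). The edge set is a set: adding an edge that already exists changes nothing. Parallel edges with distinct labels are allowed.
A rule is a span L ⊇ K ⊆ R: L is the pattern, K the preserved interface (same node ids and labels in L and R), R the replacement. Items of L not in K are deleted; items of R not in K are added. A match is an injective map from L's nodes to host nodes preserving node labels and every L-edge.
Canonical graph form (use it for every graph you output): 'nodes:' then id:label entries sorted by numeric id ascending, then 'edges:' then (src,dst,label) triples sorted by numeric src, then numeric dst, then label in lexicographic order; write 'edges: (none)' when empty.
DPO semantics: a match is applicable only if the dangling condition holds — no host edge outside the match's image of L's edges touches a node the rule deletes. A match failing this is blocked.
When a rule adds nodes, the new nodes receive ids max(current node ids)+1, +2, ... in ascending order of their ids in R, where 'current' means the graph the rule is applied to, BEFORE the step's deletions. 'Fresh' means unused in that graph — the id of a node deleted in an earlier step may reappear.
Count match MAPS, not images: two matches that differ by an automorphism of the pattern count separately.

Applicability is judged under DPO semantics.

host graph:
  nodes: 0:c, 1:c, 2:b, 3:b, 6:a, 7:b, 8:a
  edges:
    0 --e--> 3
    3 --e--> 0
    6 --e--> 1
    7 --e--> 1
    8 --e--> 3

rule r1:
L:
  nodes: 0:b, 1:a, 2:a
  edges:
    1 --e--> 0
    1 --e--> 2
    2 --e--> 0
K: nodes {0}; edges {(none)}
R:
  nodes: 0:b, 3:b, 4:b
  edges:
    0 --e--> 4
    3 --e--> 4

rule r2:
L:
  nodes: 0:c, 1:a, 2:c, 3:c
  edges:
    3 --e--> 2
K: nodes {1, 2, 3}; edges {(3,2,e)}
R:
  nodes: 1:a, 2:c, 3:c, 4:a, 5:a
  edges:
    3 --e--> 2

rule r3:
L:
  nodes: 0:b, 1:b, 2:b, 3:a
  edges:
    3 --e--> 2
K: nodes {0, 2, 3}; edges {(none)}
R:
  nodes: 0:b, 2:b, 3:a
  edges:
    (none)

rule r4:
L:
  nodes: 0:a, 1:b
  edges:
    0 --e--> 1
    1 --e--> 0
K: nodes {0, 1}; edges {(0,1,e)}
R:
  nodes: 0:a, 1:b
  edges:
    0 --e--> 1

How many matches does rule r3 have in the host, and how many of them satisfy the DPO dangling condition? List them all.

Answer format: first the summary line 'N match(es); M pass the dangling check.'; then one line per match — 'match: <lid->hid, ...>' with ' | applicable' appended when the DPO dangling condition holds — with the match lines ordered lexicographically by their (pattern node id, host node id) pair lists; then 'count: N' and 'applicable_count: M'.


2 match(es); 1 pass the dangling check.
match: 0->2, 1->7, 2->3, 3->8
match: 0->7, 1->2, 2->3, 3->8 | applicable
count: 2
applicable_count: 1


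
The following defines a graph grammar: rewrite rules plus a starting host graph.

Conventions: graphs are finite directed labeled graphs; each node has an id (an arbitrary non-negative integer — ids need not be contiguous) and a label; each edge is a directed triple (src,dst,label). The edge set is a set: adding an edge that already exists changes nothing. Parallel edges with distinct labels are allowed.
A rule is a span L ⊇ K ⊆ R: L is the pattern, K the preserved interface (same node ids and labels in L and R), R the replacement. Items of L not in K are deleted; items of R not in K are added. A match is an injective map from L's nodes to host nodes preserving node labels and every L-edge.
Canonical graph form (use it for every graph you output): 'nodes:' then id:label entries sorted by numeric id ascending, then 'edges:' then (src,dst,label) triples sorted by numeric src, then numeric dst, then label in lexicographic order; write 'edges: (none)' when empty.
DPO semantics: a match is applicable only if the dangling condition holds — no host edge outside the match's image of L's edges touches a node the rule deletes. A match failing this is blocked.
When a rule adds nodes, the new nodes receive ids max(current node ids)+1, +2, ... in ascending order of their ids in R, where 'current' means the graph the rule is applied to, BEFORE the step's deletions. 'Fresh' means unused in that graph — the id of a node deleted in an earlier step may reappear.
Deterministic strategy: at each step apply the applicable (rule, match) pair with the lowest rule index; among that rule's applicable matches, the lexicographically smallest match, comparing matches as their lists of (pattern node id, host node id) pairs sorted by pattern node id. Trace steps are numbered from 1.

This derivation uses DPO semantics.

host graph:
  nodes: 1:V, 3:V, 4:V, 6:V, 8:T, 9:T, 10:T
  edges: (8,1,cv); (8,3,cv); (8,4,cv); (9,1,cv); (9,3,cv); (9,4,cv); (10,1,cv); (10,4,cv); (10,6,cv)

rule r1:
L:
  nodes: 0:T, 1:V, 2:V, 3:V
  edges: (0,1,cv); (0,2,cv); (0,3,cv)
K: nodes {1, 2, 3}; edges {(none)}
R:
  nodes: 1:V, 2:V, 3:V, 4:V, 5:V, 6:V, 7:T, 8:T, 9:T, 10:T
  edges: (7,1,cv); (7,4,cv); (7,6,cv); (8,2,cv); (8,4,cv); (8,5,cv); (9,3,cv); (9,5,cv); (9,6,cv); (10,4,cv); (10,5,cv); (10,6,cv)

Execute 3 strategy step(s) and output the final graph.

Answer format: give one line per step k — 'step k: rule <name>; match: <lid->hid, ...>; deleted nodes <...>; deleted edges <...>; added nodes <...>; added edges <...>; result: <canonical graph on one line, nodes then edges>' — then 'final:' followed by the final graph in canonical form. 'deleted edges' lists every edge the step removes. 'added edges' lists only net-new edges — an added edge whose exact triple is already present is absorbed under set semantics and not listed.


step 1: rule r1; match: 0->8, 1->1, 2->3, 3->4; deleted nodes 8; deleted edges (8,1,cv); (8,3,cv); (8,4,cv); added nodes 11, 12, 13, 14, 15, 16, 17; added edges (14,1,cv); (14,11,cv); (14,13,cv); (15,3,cv); (15,11,cv); (15,12,cv); (16,4,cv); (16,12,cv); (16,13,cv); (17,11,cv); (17,12,cv); (17,13,cv); result: nodes: 1:V, 3:V, 4:V, 6:V, 9:T, 10:T, 11:V, 12:V, 13:V, 14:T, 15:T, 16:T, 17:T edges: (9,1,cv); (9,3,cv); (9,4,cv); (10,1,cv); (10,4,cv); (10,6,cv); (14,1,cv); (14,11,cv); (14,13,cv); (15,3,cv); (15,11,cv); (15,12,cv); (16,4,cv); (16,12,cv); (16,13,cv); (17,11,cv); (17,12,cv); (17,13,cv)
step 2: rule r1; match: 0->9, 1->1, 2->3, 3->4; deleted nodes 9; deleted edges (9,1,cv); (9,3,cv); (9,4,cv); added nodes 18, 19, 20, 21, 22, 23, 24; added edges (21,1,cv); (21,18,cv); (21,20,cv); (22,3,cv); (22,18,cv); (22,19,cv); (23,4,cv); (23,19,cv); (23,20,cv); (24,18,cv); (24,19,cv); (24,20,cv); result: nodes: 1:V, 3:V, 4:V, 6:V, 10:T, 11:V, 12:V, 13:V, 14:T, 15:T, 16:T, 17:T, 18:V, 19:V, 20:V, 21:T, 22:T, 23:T, 24:T edges: (10,1,cv); (10,4,cv); (10,6,cv); (14,1,cv); (14,11,cv); (14,13,cv); (15,3,cv); (15,11,cv); (15,12,cv); (16,4,cv); (16,12,cv); (16,13,cv); (17,11,cv); (17,12,cv); (17,13,cv); (21,1,cv); (21,18,cv); (21,20,cv); (22,3,cv); (22,18,cv); (22,19,cv); (23,4,cv); (23,19,cv); (23,20,cv); (24,18,cv); (24,19,cv); (24,20,cv)
step 3: rule r1; match: 0->10, 1->1, 2->4, 3->6; deleted nodes 10; deleted edges (10,1,cv); (10,4,cv); (10,6,cv); added nodes 25, 26, 27, 28, 29, 30, 31; added edges (28,1,cv); (28,25,cv); (28,27,cv); (29,4,cv); (29,25,cv); (29,26,cv); (30,6,cv); (30,26,cv); (30,27,cv); (31,25,cv); (31,26,cv); (31,27,cv); result: nodes: 1:V, 3:V, 4:V, 6:V, 11:V, 12:V, 13:V, 14:T, 15:T, 16:T, 17:T, 18:V, 19:V, 20:V, 21:T, 22:T, 23:T, 24:T, 25:V, 26:V, 27:V, 28:T, 29:T, 30:T, 31:T edges: (14,1,cv); (14,11,cv); (14,13,cv); (15,3,cv); (15,11,cv); (15,12,cv); (16,4,cv); (16,12,cv); (16,13,cv); (17,11,cv); (17,12,cv); (17,13,cv); (21,1,cv); (21,18,cv); (21,20,cv); (22,3,cv); (22,18,cv); (22,19,cv); (23,4,cv); (23,19,cv); (23,20,cv); (24,18,cv); (24,19,cv); (24,20,cv); (28,1,cv); (28,25,cv); (28,27,cv); (29,4,cv); (29,25,cv); (29,26,cv); (30,6,cv); (30,26,cv); (30,27,cv); (31,25,cv); (31,26,cv); (31,27,cv)
final:
nodes: 1:V, 3:V, 4:V, 6:V, 11:V, 12:V, 13:V, 14:T, 15:T, 16:T, 17:T, 18:V, 19:V, 20:V, 21:T, 22:T, 23:T, 24:T, 25:V, 26:V, 27:V, 28:T, 29:T, 30:T, 31:T
edges: (14,1,cv); (14,11,cv); (14,13,cv); (15,3,cv); (15,11,cv); (15,12,cv); (16,4,cv); (16,12,cv); (16,13,cv); (17,11,cv); (17,12,cv); (17,13,cv); (21,1,cv); (21,18,cv); (21,20,cv); (22,3,cv); (22,18,cv); (22,19,cv); (23,4,cv); (23,19,cv); (23,20,cv); (24,18,cv); (24,19,cv); (24,20,cv); (28,1,cv); (28,25,cv); (28,27,cv); (29,4,cv); (29,25,cv); (29,26,cv); (30,6,cv); (30,26,cv); (30,27,cv); (31,25,cv); (31,26,cv); (31,27,cv)


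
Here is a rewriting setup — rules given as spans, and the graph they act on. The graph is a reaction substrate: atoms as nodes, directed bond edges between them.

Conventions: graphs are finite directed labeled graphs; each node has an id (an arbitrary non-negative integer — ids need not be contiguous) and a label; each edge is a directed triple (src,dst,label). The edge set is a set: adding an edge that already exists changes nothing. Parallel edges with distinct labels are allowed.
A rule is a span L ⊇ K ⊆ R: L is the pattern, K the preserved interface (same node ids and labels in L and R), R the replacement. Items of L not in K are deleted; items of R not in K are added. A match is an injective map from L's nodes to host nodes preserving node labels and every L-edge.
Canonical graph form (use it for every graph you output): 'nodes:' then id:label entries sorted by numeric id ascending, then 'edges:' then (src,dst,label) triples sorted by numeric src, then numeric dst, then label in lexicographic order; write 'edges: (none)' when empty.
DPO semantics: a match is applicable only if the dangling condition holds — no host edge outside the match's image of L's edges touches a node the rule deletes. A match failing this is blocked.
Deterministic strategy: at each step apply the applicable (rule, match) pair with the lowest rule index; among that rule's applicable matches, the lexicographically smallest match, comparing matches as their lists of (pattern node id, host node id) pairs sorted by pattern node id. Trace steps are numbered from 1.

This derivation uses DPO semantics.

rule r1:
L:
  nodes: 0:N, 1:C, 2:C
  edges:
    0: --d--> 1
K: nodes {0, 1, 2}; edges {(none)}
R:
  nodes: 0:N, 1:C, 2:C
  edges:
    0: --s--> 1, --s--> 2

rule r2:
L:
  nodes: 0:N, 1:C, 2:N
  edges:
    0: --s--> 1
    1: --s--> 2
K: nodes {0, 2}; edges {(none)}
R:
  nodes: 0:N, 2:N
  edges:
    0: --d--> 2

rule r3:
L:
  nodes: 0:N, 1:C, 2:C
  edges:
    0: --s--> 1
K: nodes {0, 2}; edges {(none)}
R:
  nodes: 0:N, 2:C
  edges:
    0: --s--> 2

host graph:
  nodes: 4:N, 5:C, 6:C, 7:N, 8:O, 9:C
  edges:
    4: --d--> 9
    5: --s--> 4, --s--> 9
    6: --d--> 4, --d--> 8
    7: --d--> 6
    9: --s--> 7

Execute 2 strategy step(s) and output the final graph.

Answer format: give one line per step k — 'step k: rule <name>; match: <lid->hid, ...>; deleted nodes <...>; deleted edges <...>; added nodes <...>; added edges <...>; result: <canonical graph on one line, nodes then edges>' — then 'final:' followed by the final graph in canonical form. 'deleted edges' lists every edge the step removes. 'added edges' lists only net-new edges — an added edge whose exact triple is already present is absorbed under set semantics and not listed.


step 1: rule r1; match: 0->4, 1->9, 2->5; deleted nodes (none); deleted edges (4,9,d); added nodes (none); added edges (4,5,s); (4,9,s); result: nodes: 4:N, 5:C, 6:C, 7:N, 8:O, 9:C edges: (4,5,s); (4,9,s); (5,4,s); (5,9,s); (6,4,d); (6,8,d); (7,6,d); (9,7,s)
step 2: rule r1; match: 0->7, 1->6, 2->5; deleted nodes (none); deleted edges (7,6,d); added nodes (none); added edges (7,5,s); (7,6,s); result: nodes: 4:N, 5:C, 6:C, 7:N, 8:O, 9:C edges: (4,5,s); (4,9,s); (5,4,s); (5,9,s); (6,4,d); (6,8,d); (7,5,s); (7,6,s); (9,7,s)
final:
nodes: 4:N, 5:C, 6:C, 7:N, 8:O, 9:C
edges: (4,5,s); (4,9,s); (5,4,s); (5,9,s); (6,4,d); (6,8,d); (7,5,s); (7,6,s); (9,7,s)


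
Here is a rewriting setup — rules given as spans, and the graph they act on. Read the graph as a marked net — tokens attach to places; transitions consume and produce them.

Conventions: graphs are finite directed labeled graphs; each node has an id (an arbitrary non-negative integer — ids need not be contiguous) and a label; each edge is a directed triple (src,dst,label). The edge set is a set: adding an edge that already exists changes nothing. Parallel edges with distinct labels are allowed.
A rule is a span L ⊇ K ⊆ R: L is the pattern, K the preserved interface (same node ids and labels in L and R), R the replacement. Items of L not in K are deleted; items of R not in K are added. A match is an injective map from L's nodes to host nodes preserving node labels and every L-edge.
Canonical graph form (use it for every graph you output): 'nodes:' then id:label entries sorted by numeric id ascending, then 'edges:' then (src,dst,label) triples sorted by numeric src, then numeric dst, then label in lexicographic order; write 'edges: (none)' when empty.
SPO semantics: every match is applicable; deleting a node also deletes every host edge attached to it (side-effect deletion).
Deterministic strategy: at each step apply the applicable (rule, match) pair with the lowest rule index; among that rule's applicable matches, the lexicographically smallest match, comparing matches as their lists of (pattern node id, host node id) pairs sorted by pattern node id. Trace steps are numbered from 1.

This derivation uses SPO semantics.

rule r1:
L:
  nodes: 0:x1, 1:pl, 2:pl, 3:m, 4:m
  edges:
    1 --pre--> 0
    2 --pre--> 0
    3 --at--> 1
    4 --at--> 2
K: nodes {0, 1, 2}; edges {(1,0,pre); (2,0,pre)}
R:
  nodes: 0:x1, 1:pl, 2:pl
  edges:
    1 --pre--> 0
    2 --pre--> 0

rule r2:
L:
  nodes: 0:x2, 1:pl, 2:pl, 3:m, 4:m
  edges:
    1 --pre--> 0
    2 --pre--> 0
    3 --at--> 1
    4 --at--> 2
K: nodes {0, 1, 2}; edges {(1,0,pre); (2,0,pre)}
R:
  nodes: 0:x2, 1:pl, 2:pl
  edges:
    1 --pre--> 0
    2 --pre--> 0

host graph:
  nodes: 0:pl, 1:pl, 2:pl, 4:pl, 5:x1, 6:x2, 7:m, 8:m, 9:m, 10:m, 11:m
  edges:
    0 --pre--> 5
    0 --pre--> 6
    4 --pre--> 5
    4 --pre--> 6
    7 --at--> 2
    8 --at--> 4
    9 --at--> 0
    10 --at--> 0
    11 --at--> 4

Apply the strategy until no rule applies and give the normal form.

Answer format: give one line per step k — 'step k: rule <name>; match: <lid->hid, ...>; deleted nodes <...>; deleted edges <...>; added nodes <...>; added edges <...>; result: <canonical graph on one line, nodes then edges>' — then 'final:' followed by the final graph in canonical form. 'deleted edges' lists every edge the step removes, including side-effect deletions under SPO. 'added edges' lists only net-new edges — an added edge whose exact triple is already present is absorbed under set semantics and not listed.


step 1: rule r1; match: 0->5, 1->0, 2->4, 3->9, 4->8; deleted nodes 8, 9; deleted edges (8,4,at); (9,0,at); added nodes (none); added edges (none); result: nodes: 0:pl, 1:pl, 2:pl, 4:pl, 5:x1, 6:x2, 7:m, 10:m, 11:m edges: (0,5,pre); (0,6,pre); (4,5,pre); (4,6,pre); (7,2,at); (10,0,at); (11,4,at)
step 2: rule r1; match: 0->5, 1->0, 2->4, 3->10, 4->11; deleted nodes 10, 11; deleted edges (10,0,at); (11,4,at); added nodes (none); added edges (none); result: nodes: 0:pl, 1:pl, 2:pl, 4:pl, 5:x1, 6:x2, 7:m edges: (0,5,pre); (0,6,pre); (4,5,pre); (4,6,pre); (7,2,at)
final:
nodes: 0:pl, 1:pl, 2:pl, 4:pl, 5:x1, 6:x2, 7:m
edges: (0,5,pre); (0,6,pre); (4,5,pre); (4,6,pre); (7,2,at)


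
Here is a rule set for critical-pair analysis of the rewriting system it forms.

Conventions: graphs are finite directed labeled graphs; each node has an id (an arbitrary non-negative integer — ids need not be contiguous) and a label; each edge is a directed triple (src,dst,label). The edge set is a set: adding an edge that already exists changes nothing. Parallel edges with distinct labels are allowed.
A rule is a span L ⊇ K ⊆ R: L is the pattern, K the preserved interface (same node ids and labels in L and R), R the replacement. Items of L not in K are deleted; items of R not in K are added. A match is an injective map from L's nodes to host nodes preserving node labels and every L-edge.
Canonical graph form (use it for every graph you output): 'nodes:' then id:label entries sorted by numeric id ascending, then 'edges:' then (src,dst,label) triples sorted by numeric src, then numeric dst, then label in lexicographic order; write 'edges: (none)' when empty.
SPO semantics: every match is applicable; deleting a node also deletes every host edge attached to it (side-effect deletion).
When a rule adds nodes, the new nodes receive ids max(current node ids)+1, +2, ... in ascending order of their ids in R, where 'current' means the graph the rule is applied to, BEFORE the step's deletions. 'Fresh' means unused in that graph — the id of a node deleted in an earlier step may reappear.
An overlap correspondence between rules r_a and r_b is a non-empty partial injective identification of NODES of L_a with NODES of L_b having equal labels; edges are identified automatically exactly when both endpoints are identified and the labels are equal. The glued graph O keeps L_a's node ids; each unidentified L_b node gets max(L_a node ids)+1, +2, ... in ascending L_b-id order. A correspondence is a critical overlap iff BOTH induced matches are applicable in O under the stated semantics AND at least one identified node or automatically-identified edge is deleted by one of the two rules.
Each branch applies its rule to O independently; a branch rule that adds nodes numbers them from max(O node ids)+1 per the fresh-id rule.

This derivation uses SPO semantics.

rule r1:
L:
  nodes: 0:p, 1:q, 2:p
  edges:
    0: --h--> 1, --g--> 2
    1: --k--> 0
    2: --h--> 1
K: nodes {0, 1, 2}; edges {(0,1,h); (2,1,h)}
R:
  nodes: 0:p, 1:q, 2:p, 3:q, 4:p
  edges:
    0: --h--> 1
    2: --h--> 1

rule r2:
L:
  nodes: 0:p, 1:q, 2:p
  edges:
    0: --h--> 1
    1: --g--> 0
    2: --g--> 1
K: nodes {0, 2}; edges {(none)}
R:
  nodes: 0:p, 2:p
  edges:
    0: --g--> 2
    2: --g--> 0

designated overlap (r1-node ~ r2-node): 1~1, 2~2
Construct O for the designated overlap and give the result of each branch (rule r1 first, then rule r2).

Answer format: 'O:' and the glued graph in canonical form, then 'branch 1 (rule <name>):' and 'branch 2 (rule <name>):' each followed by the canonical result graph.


O:
nodes: 0:p, 1:q, 2:p, 3:p
edges: (0,1,h); (0,2,g); (1,0,k); (1,3,g); (2,1,g); (2,1,h); (3,1,h)
branch 1 (rule r1):
nodes: 0:p, 1:q, 2:p, 3:p, 4:q, 5:p
edges: (0,1,h); (1,3,g); (2,1,g); (2,1,h); (3,1,h)
branch 2 (rule r2):
nodes: 0:p, 2:p, 3:p
edges: (0,2,g); (2,3,g); (3,2,g)


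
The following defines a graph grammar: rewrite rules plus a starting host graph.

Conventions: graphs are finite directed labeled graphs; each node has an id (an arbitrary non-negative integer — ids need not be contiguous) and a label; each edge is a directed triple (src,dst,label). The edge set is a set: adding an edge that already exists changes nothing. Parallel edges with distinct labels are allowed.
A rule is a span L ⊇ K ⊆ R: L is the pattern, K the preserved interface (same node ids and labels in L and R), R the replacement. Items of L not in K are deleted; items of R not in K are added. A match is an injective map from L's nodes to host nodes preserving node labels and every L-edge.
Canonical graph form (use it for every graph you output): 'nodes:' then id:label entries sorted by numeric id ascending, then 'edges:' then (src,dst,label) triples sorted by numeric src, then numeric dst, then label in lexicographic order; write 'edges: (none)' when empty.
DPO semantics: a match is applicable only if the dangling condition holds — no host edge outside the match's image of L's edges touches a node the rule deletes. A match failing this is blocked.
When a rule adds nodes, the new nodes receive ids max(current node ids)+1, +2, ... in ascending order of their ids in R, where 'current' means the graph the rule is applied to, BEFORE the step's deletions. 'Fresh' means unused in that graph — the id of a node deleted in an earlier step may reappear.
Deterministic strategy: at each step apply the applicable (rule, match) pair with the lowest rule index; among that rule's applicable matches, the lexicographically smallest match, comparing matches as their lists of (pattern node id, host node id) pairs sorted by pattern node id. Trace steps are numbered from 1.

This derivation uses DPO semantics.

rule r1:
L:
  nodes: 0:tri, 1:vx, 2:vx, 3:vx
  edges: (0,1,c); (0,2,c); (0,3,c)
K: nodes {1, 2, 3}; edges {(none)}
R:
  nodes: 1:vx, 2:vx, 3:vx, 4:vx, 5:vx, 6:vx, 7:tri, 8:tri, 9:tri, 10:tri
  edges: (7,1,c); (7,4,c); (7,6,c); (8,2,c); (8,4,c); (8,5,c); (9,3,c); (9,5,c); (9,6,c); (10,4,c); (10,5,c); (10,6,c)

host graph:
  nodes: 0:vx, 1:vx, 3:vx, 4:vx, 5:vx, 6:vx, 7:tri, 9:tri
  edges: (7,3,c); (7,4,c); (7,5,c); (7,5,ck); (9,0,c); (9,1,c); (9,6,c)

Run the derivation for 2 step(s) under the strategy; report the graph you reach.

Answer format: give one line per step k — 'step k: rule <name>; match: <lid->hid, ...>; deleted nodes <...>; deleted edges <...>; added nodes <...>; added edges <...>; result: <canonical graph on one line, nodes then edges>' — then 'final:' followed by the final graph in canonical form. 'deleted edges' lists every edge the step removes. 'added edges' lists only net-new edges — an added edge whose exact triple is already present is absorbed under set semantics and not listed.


step 1: rule r1; match: 0->9, 1->0, 2->1, 3->6; deleted nodes 9; deleted edges (9,0,c); (9,1,c); (9,6,c); added nodes 10, 11, 12, 13, 14, 15, 16; added edges (13,0,c); (13,10,c); (13,12,c); (14,1,c); (14,10,c); (14,11,c); (15,6,c); (15,11,c); (15,12,c); (16,10,c); (16,11,c); (16,12,c); result: nodes: 0:vx, 1:vx, 3:vx, 4:vx, 5:vx, 6:vx, 7:tri, 10:vx, 11:vx, 12:vx, 13:tri, 14:tri, 15:tri, 16:tri edges: (7,3,c); (7,4,c); (7,5,c); (7,5,ck); (13,0,c); (13,10,c); (13,12,c); (14,1,c); (14,10,c); (14,11,c); (15,6,c); (15,11,c); (15,12,c); (16,10,c); (16,11,c); (16,12,c)
step 2: rule r1; match: 0->13, 1->0, 2->10, 3->12; deleted nodes 13; deleted edges (13,0,c); (13,10,c); (13,12,c); added nodes 17, 18, 19, 20, 21, 22, 23; added edges (20,0,c); (20,17,c); (20,19,c); (21,10,c); (21,17,c); (21,18,c); (22,12,c); (22,18,c); (22,19,c); (23,17,c); (23,18,c); (23,19,c); result: nodes: 0:vx, 1:vx, 3:vx, 4:vx, 5:vx, 6:vx, 7:tri, 10:vx, 11:vx, 12:vx, 14:tri, 15:tri, 16:tri, 17:vx, 18:vx, 19:vx, 20:tri, 21:tri, 22:tri, 23:tri edges: (7,3,c); (7,4,c); (7,5,c); (7,5,ck); (14,1,c); (14,10,c); (14,11,c); (15,6,c); (15,11,c); (15,12,c); (16,10,c); (16,11,c); (16,12,c); (20,0,c); (20,17,c); (20,19,c); (21,10,c); (21,17,c); (21,18,c); (22,12,c); (22,18,c); (22,19,c); (23,17,c); (23,18,c); (23,19,c)
final:
nodes: 0:vx, 1:vx, 3:vx, 4:vx, 5:vx, 6:vx, 7:tri, 10:vx, 11:vx, 12:vx, 14:tri, 15:tri, 16:tri, 17:vx, 18:vx, 19:vx, 20:tri, 21:tri, 22:tri, 23:tri
edges: (7,3,c); (7,4,c); (7,5,c); (7,5,ck); (14,1,c); (14,10,c); (14,11,c); (15,6,c); (15,11,c); (15,12,c); (16,10,c); (16,11,c); (16,12,c); (20,0,c); (20,17,c); (20,19,c); (21,10,c); (21,17,c); (21,18,c); (22,12,c); (22,18,c); (22,19,c); (23,17,c); (23,18,c); (23,19,c)


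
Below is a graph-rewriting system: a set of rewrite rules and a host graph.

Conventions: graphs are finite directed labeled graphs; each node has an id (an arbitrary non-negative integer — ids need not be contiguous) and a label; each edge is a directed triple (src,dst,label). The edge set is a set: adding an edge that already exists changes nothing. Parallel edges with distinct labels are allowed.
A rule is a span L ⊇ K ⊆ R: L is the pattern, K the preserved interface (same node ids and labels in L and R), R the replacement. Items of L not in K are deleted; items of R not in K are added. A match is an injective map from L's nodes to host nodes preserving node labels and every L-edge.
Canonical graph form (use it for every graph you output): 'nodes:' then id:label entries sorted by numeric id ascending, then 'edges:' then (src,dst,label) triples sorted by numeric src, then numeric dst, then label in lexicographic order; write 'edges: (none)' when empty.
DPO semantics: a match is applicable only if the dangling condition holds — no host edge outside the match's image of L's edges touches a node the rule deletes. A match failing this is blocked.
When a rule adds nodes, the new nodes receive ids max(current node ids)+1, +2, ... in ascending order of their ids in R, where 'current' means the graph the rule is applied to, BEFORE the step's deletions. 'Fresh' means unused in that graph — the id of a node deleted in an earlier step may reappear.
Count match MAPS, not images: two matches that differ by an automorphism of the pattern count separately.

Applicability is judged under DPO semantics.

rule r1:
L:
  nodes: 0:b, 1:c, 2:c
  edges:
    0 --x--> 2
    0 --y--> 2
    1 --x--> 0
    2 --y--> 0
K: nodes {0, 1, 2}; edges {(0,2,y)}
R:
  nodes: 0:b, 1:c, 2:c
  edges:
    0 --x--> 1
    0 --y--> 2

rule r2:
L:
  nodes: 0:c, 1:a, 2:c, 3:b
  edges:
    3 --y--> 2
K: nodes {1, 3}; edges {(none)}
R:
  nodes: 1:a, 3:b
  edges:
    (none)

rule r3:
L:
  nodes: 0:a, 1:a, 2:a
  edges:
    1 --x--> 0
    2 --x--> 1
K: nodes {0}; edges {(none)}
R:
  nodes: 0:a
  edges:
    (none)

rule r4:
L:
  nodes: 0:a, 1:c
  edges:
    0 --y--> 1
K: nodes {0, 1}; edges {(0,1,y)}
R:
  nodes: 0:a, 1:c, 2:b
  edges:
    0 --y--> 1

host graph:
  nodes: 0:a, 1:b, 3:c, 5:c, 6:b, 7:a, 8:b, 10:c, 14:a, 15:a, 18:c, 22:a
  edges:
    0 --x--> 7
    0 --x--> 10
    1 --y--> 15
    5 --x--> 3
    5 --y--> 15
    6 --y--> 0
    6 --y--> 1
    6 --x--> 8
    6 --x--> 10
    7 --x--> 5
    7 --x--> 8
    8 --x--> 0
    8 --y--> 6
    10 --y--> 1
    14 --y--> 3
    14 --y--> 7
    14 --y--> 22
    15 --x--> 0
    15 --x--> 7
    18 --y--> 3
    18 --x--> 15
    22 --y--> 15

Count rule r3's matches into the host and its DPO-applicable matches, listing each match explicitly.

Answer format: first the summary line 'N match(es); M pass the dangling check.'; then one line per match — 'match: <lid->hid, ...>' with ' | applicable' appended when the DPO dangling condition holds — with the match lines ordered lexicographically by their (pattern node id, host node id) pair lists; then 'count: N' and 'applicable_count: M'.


1 match(es); 0 pass the dangling check.
match: 0->7, 1->0, 2->15
count: 1
applicable_count: 0
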